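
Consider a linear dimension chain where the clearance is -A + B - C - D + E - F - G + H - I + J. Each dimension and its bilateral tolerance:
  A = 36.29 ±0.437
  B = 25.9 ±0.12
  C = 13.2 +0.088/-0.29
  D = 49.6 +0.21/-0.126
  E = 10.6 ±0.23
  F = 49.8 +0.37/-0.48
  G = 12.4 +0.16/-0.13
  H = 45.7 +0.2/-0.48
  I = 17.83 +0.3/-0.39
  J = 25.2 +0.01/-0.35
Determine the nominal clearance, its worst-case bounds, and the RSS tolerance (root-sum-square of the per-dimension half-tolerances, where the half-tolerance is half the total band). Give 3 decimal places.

Stack each dimension's contribution:
  -A: nom -36.290 → Σnom=-36.290; wc +0.437/-0.437 → slack +0.437/-0.437; half-tol=0.437, Σhalf²=0.190969
  +B: nom +25.900 → Σnom=-10.390; wc +0.120/-0.120 → slack +0.557/-0.557; half-tol=0.120, Σhalf²=0.205369
  -C: nom -13.200 → Σnom=-23.590; wc +0.290/-0.088 → slack +0.847/-0.645; half-tol=0.189, Σhalf²=0.241090
  -D: nom -49.600 → Σnom=-73.190; wc +0.126/-0.210 → slack +0.973/-0.855; half-tol=0.168, Σhalf²=0.269314
  +E: nom +10.600 → Σnom=-62.590; wc +0.230/-0.230 → slack +1.203/-1.085; half-tol=0.230, Σhalf²=0.322214
  -F: nom -49.800 → Σnom=-112.390; wc +0.480/-0.370 → slack +1.683/-1.455; half-tol=0.425, Σhalf²=0.502839
  -G: nom -12.400 → Σnom=-124.790; wc +0.130/-0.160 → slack +1.813/-1.615; half-tol=0.145, Σhalf²=0.523864
  +H: nom +45.700 → Σnom=-79.090; wc +0.200/-0.480 → slack +2.013/-2.095; half-tol=0.340, Σhalf²=0.639464
  -I: nom -17.830 → Σnom=-96.920; wc +0.390/-0.300 → slack +2.403/-2.395; half-tol=0.345, Σhalf²=0.758489
  +J: nom +25.200 → Σnom=-71.720; wc +0.010/-0.350 → slack +2.413/-2.745; half-tol=0.180, Σhalf²=0.790889
Nominal = -71.720. Worst-case = [-71.720 - 2.745, -71.720 + 2.413] = [-74.465, -69.307]. RSS = √0.790889 = 0.889.

nominal=-71.720 wc=[-74.465,-69.307] rss=0.889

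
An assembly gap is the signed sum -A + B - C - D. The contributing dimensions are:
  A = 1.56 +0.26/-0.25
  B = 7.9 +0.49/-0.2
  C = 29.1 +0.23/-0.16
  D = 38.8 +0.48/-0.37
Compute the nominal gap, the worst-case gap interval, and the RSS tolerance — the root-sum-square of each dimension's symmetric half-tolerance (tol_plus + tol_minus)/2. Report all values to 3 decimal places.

nominal=-61.560 wc=[-62.730,-60.290] rss=0.635

Stack each dimension's contribution:
  -A: nom -1.560 → Σnom=-1.560; wc +0.250/-0.260 → slack +0.250/-0.260; half-tol=0.255, Σhalf²=0.065025
  +B: nom +7.900 → Σnom=6.340; wc +0.490/-0.200 → slack +0.740/-0.460; half-tol=0.345, Σhalf²=0.184050
  -C: nom -29.100 → Σnom=-22.760; wc +0.160/-0.230 → slack +0.900/-0.690; half-tol=0.195, Σhalf²=0.222075
  -D: nom -38.800 → Σnom=-61.560; wc +0.370/-0.480 → slack +1.270/-1.170; half-tol=0.425, Σhalf²=0.402700
Nominal = -61.560. Worst-case = [-61.560 - 1.170, -61.560 + 1.270] = [-62.730, -60.290]. RSS = √0.402700 = 0.635.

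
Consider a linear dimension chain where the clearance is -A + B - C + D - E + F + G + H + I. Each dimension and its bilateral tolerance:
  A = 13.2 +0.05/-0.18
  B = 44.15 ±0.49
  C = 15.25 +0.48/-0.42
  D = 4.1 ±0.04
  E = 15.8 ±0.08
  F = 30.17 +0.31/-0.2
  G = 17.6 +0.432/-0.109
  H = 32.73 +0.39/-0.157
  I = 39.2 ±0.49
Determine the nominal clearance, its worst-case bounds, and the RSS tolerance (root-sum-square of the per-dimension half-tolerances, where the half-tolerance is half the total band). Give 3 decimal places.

nominal=123.700 wc=[121.604,126.532] rss=0.958

Stack each dimension's contribution:
  -A: nom -13.200 → Σnom=-13.200; wc +0.180/-0.050 → slack +0.180/-0.050; half-tol=0.115, Σhalf²=0.013225
  +B: nom +44.150 → Σnom=30.950; wc +0.490/-0.490 → slack +0.670/-0.540; half-tol=0.490, Σhalf²=0.253325
  -C: nom -15.250 → Σnom=15.700; wc +0.420/-0.480 → slack +1.090/-1.020; half-tol=0.450, Σhalf²=0.455825
  +D: nom +4.100 → Σnom=19.800; wc +0.040/-0.040 → slack +1.130/-1.060; half-tol=0.040, Σhalf²=0.457425
  -E: nom -15.800 → Σnom=4.000; wc +0.080/-0.080 → slack +1.210/-1.140; half-tol=0.080, Σhalf²=0.463825
  +F: nom +30.170 → Σnom=34.170; wc +0.310/-0.200 → slack +1.520/-1.340; half-tol=0.255, Σhalf²=0.528850
  +G: nom +17.600 → Σnom=51.770; wc +0.432/-0.109 → slack +1.952/-1.449; half-tol=0.271, Σhalf²=0.602020
  +H: nom +32.730 → Σnom=84.500; wc +0.390/-0.157 → slack +2.342/-1.606; half-tol=0.274, Σhalf²=0.676822
  +I: nom +39.200 → Σnom=123.700; wc +0.490/-0.490 → slack +2.832/-2.096; half-tol=0.490, Σhalf²=0.916922
Nominal = 123.700. Worst-case = [123.700 - 2.096, 123.700 + 2.832] = [121.604, 126.532]. RSS = √0.916922 = 0.958.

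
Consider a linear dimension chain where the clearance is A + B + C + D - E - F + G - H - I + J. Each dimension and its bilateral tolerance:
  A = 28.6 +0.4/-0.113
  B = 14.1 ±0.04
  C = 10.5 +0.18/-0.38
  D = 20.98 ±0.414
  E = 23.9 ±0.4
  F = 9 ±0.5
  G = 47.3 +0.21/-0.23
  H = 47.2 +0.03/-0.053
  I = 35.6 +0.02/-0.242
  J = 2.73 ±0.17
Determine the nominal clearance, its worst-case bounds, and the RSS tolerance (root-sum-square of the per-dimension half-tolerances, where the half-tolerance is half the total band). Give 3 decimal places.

Stack each dimension's contribution:
  +A: nom +28.600 → Σnom=28.600; wc +0.400/-0.113 → slack +0.400/-0.113; half-tol=0.257, Σhalf²=0.065792
  +B: nom +14.100 → Σnom=42.700; wc +0.040/-0.040 → slack +0.440/-0.153; half-tol=0.040, Σhalf²=0.067392
  +C: nom +10.500 → Σnom=53.200; wc +0.180/-0.380 → slack +0.620/-0.533; half-tol=0.280, Σhalf²=0.145792
  +D: nom +20.980 → Σnom=74.180; wc +0.414/-0.414 → slack +1.034/-0.947; half-tol=0.414, Σhalf²=0.317188
  -E: nom -23.900 → Σnom=50.280; wc +0.400/-0.400 → slack +1.434/-1.347; half-tol=0.400, Σhalf²=0.477188
  -F: nom -9.000 → Σnom=41.280; wc +0.500/-0.500 → slack +1.934/-1.847; half-tol=0.500, Σhalf²=0.727188
  +G: nom +47.300 → Σnom=88.580; wc +0.210/-0.230 → slack +2.144/-2.077; half-tol=0.220, Σhalf²=0.775588
  -H: nom -47.200 → Σnom=41.380; wc +0.053/-0.030 → slack +2.197/-2.107; half-tol=0.041, Σhalf²=0.777311
  -I: nom -35.600 → Σnom=5.780; wc +0.242/-0.020 → slack +2.439/-2.127; half-tol=0.131, Σhalf²=0.794471
  +J: nom +2.730 → Σnom=8.510; wc +0.170/-0.170 → slack +2.609/-2.297; half-tol=0.170, Σhalf²=0.823372
Nominal = 8.510. Worst-case = [8.510 - 2.297, 8.510 + 2.609] = [6.213, 11.119]. RSS = √0.823372 = 0.907.

nominal=8.510 wc=[6.213,11.119] rss=0.907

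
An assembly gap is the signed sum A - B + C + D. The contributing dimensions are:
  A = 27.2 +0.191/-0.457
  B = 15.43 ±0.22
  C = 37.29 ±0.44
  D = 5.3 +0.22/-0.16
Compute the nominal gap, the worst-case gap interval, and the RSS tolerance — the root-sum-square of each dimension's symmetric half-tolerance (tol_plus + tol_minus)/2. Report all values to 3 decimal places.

Stack each dimension's contribution:
  +A: nom +27.200 → Σnom=27.200; wc +0.191/-0.457 → slack +0.191/-0.457; half-tol=0.324, Σhalf²=0.104976
  -B: nom -15.430 → Σnom=11.770; wc +0.220/-0.220 → slack +0.411/-0.677; half-tol=0.220, Σhalf²=0.153376
  +C: nom +37.290 → Σnom=49.060; wc +0.440/-0.440 → slack +0.851/-1.117; half-tol=0.440, Σhalf²=0.346976
  +D: nom +5.300 → Σnom=54.360; wc +0.220/-0.160 → slack +1.071/-1.277; half-tol=0.190, Σhalf²=0.383076
Nominal = 54.360. Worst-case = [54.360 - 1.277, 54.360 + 1.071] = [53.083, 55.431]. RSS = √0.383076 = 0.619.

nominal=54.360 wc=[53.083,55.431] rss=0.619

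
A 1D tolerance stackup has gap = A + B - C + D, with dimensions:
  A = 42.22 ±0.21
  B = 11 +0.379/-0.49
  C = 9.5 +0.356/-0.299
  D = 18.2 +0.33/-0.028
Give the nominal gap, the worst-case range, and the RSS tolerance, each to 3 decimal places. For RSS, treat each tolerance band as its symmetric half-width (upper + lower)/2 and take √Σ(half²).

Stack each dimension's contribution:
  +A: nom +42.220 → Σnom=42.220; wc +0.210/-0.210 → slack +0.210/-0.210; half-tol=0.210, Σhalf²=0.044100
  +B: nom +11.000 → Σnom=53.220; wc +0.379/-0.490 → slack +0.589/-0.700; half-tol=0.434, Σhalf²=0.232890
  -C: nom -9.500 → Σnom=43.720; wc +0.299/-0.356 → slack +0.888/-1.056; half-tol=0.328, Σhalf²=0.340147
  +D: nom +18.200 → Σnom=61.920; wc +0.330/-0.028 → slack +1.218/-1.084; half-tol=0.179, Σhalf²=0.372188
Nominal = 61.920. Worst-case = [61.920 - 1.084, 61.920 + 1.218] = [60.836, 63.138]. RSS = √0.372188 = 0.610.

nominal=61.920 wc=[60.836,63.138] rss=0.610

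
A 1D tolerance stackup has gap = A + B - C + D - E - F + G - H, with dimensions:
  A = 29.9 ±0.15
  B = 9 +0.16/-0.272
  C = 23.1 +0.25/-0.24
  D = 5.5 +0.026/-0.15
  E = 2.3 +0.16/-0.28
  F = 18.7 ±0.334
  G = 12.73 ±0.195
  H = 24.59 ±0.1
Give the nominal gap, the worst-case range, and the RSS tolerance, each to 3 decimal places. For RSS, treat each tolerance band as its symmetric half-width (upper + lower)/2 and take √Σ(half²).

nominal=-11.560 wc=[-13.171,-10.075] rss=0.587

Stack each dimension's contribution:
  +A: nom +29.900 → Σnom=29.900; wc +0.150/-0.150 → slack +0.150/-0.150; half-tol=0.150, Σhalf²=0.022500
  +B: nom +9.000 → Σnom=38.900; wc +0.160/-0.272 → slack +0.310/-0.422; half-tol=0.216, Σhalf²=0.069156
  -C: nom -23.100 → Σnom=15.800; wc +0.240/-0.250 → slack +0.550/-0.672; half-tol=0.245, Σhalf²=0.129181
  +D: nom +5.500 → Σnom=21.300; wc +0.026/-0.150 → slack +0.576/-0.822; half-tol=0.088, Σhalf²=0.136925
  -E: nom -2.300 → Σnom=19.000; wc +0.280/-0.160 → slack +0.856/-0.982; half-tol=0.220, Σhalf²=0.185325
  -F: nom -18.700 → Σnom=0.300; wc +0.334/-0.334 → slack +1.190/-1.316; half-tol=0.334, Σhalf²=0.296881
  +G: nom +12.730 → Σnom=13.030; wc +0.195/-0.195 → slack +1.385/-1.511; half-tol=0.195, Σhalf²=0.334906
  -H: nom -24.590 → Σnom=-11.560; wc +0.100/-0.100 → slack +1.485/-1.611; half-tol=0.100, Σhalf²=0.344906
Nominal = -11.560. Worst-case = [-11.560 - 1.611, -11.560 + 1.485] = [-13.171, -10.075]. RSS = √0.344906 = 0.587.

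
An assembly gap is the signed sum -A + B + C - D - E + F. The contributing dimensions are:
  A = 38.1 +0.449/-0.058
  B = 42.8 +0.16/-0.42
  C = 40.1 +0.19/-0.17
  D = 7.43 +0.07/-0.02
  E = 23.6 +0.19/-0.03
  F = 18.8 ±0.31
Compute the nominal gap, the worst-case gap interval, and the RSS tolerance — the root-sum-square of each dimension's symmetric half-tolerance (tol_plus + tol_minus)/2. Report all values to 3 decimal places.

nominal=32.570 wc=[30.961,33.338] rss=0.539

Stack each dimension's contribution:
  -A: nom -38.100 → Σnom=-38.100; wc +0.058/-0.449 → slack +0.058/-0.449; half-tol=0.254, Σhalf²=0.064262
  +B: nom +42.800 → Σnom=4.700; wc +0.160/-0.420 → slack +0.218/-0.869; half-tol=0.290, Σhalf²=0.148362
  +C: nom +40.100 → Σnom=44.800; wc +0.190/-0.170 → slack +0.408/-1.039; half-tol=0.180, Σhalf²=0.180762
  -D: nom -7.430 → Σnom=37.370; wc +0.020/-0.070 → slack +0.428/-1.109; half-tol=0.045, Σhalf²=0.182787
  -E: nom -23.600 → Σnom=13.770; wc +0.030/-0.190 → slack +0.458/-1.299; half-tol=0.110, Σhalf²=0.194887
  +F: nom +18.800 → Σnom=32.570; wc +0.310/-0.310 → slack +0.768/-1.609; half-tol=0.310, Σhalf²=0.290987
Nominal = 32.570. Worst-case = [32.570 - 1.609, 32.570 + 0.768] = [30.961, 33.338]. RSS = √0.290987 = 0.539.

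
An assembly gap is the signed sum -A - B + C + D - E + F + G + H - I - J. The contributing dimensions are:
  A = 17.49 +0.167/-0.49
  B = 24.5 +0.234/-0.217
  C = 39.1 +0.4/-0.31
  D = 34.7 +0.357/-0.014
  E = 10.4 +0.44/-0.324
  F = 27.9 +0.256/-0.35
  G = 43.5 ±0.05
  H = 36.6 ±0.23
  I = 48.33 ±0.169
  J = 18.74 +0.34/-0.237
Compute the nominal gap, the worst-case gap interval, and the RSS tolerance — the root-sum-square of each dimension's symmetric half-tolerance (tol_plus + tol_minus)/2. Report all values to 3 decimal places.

Stack each dimension's contribution:
  -A: nom -17.490 → Σnom=-17.490; wc +0.490/-0.167 → slack +0.490/-0.167; half-tol=0.329, Σhalf²=0.107912
  -B: nom -24.500 → Σnom=-41.990; wc +0.217/-0.234 → slack +0.707/-0.401; half-tol=0.226, Σhalf²=0.158763
  +C: nom +39.100 → Σnom=-2.890; wc +0.400/-0.310 → slack +1.107/-0.711; half-tol=0.355, Σhalf²=0.284788
  +D: nom +34.700 → Σnom=31.810; wc +0.357/-0.014 → slack +1.464/-0.725; half-tol=0.185, Σhalf²=0.319198
  -E: nom -10.400 → Σnom=21.410; wc +0.324/-0.440 → slack +1.788/-1.165; half-tol=0.382, Σhalf²=0.465122
  +F: nom +27.900 → Σnom=49.310; wc +0.256/-0.350 → slack +2.044/-1.515; half-tol=0.303, Σhalf²=0.556931
  +G: nom +43.500 → Σnom=92.810; wc +0.050/-0.050 → slack +2.094/-1.565; half-tol=0.050, Σhalf²=0.559431
  +H: nom +36.600 → Σnom=129.410; wc +0.230/-0.230 → slack +2.324/-1.795; half-tol=0.230, Σhalf²=0.612331
  -I: nom -48.330 → Σnom=81.080; wc +0.169/-0.169 → slack +2.493/-1.964; half-tol=0.169, Σhalf²=0.640892
  -J: nom -18.740 → Σnom=62.340; wc +0.237/-0.340 → slack +2.730/-2.304; half-tol=0.288, Σhalf²=0.724124
Nominal = 62.340. Worst-case = [62.340 - 2.304, 62.340 + 2.730] = [60.036, 65.070]. RSS = √0.724124 = 0.851.

nominal=62.340 wc=[60.036,65.070] rss=0.851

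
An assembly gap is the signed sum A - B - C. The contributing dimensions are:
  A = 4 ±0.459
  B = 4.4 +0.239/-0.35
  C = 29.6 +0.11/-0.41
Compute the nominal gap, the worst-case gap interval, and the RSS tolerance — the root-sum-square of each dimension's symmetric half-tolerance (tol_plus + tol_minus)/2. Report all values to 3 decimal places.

Stack each dimension's contribution:
  +A: nom +4.000 → Σnom=4.000; wc +0.459/-0.459 → slack +0.459/-0.459; half-tol=0.459, Σhalf²=0.210681
  -B: nom -4.400 → Σnom=-0.400; wc +0.350/-0.239 → slack +0.809/-0.698; half-tol=0.294, Σhalf²=0.297411
  -C: nom -29.600 → Σnom=-30.000; wc +0.410/-0.110 → slack +1.219/-0.808; half-tol=0.260, Σhalf²=0.365011
Nominal = -30.000. Worst-case = [-30.000 - 0.808, -30.000 + 1.219] = [-30.808, -28.781]. RSS = √0.365011 = 0.604.

nominal=-30.000 wc=[-30.808,-28.781] rss=0.604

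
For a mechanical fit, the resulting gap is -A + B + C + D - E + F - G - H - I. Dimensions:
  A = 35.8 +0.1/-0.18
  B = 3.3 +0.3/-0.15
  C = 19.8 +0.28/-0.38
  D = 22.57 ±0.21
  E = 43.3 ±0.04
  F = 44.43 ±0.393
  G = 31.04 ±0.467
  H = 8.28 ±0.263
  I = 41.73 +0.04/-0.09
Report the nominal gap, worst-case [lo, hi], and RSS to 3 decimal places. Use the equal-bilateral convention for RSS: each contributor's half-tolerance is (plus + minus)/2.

Stack each dimension's contribution:
  -A: nom -35.800 → Σnom=-35.800; wc +0.180/-0.100 → slack +0.180/-0.100; half-tol=0.140, Σhalf²=0.019600
  +B: nom +3.300 → Σnom=-32.500; wc +0.300/-0.150 → slack +0.480/-0.250; half-tol=0.225, Σhalf²=0.070225
  +C: nom +19.800 → Σnom=-12.700; wc +0.280/-0.380 → slack +0.760/-0.630; half-tol=0.330, Σhalf²=0.179125
  +D: nom +22.570 → Σnom=9.870; wc +0.210/-0.210 → slack +0.970/-0.840; half-tol=0.210, Σhalf²=0.223225
  -E: nom -43.300 → Σnom=-33.430; wc +0.040/-0.040 → slack +1.010/-0.880; half-tol=0.040, Σhalf²=0.224825
  +F: nom +44.430 → Σnom=11.000; wc +0.393/-0.393 → slack +1.403/-1.273; half-tol=0.393, Σhalf²=0.379274
  -G: nom -31.040 → Σnom=-20.040; wc +0.467/-0.467 → slack +1.870/-1.740; half-tol=0.467, Σhalf²=0.597363
  -H: nom -8.280 → Σnom=-28.320; wc +0.263/-0.263 → slack +2.133/-2.003; half-tol=0.263, Σhalf²=0.666532
  -I: nom -41.730 → Σnom=-70.050; wc +0.090/-0.040 → slack +2.223/-2.043; half-tol=0.065, Σhalf²=0.670757
Nominal = -70.050. Worst-case = [-70.050 - 2.043, -70.050 + 2.223] = [-72.093, -67.827]. RSS = √0.670757 = 0.819.

nominal=-70.050 wc=[-72.093,-67.827] rss=0.819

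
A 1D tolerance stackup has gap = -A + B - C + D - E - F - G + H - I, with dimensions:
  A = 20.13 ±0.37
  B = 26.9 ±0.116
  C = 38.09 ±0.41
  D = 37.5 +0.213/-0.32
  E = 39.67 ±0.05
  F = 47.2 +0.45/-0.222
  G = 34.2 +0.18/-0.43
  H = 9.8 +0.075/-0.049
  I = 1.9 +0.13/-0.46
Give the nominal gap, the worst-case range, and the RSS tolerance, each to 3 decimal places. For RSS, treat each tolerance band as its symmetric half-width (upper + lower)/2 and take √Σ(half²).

nominal=-106.990 wc=[-109.065,-104.644] rss=0.830

Stack each dimension's contribution:
  -A: nom -20.130 → Σnom=-20.130; wc +0.370/-0.370 → slack +0.370/-0.370; half-tol=0.370, Σhalf²=0.136900
  +B: nom +26.900 → Σnom=6.770; wc +0.116/-0.116 → slack +0.486/-0.486; half-tol=0.116, Σhalf²=0.150356
  -C: nom -38.090 → Σnom=-31.320; wc +0.410/-0.410 → slack +0.896/-0.896; half-tol=0.410, Σhalf²=0.318456
  +D: nom +37.500 → Σnom=6.180; wc +0.213/-0.320 → slack +1.109/-1.216; half-tol=0.267, Σhalf²=0.389478
  -E: nom -39.670 → Σnom=-33.490; wc +0.050/-0.050 → slack +1.159/-1.266; half-tol=0.050, Σhalf²=0.391978
  -F: nom -47.200 → Σnom=-80.690; wc +0.222/-0.450 → slack +1.381/-1.716; half-tol=0.336, Σhalf²=0.504874
  -G: nom -34.200 → Σnom=-114.890; wc +0.430/-0.180 → slack +1.811/-1.896; half-tol=0.305, Σhalf²=0.597899
  +H: nom +9.800 → Σnom=-105.090; wc +0.075/-0.049 → slack +1.886/-1.945; half-tol=0.062, Σhalf²=0.601743
  -I: nom -1.900 → Σnom=-106.990; wc +0.460/-0.130 → slack +2.346/-2.075; half-tol=0.295, Σhalf²=0.688768
Nominal = -106.990. Worst-case = [-106.990 - 2.075, -106.990 + 2.346] = [-109.065, -104.644]. RSS = √0.688768 = 0.830.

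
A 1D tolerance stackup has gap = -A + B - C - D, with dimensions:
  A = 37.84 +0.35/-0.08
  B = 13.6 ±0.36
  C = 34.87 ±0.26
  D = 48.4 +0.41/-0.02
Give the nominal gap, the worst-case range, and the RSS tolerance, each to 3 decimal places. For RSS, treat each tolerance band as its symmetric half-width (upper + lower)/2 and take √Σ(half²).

nominal=-107.510 wc=[-108.890,-106.790] rss=0.538

Stack each dimension's contribution:
  -A: nom -37.840 → Σnom=-37.840; wc +0.080/-0.350 → slack +0.080/-0.350; half-tol=0.215, Σhalf²=0.046225
  +B: nom +13.600 → Σnom=-24.240; wc +0.360/-0.360 → slack +0.440/-0.710; half-tol=0.360, Σhalf²=0.175825
  -C: nom -34.870 → Σnom=-59.110; wc +0.260/-0.260 → slack +0.700/-0.970; half-tol=0.260, Σhalf²=0.243425
  -D: nom -48.400 → Σnom=-107.510; wc +0.020/-0.410 → slack +0.720/-1.380; half-tol=0.215, Σhalf²=0.289650
Nominal = -107.510. Worst-case = [-107.510 - 1.380, -107.510 + 0.720] = [-108.890, -106.790]. RSS = √0.289650 = 0.538.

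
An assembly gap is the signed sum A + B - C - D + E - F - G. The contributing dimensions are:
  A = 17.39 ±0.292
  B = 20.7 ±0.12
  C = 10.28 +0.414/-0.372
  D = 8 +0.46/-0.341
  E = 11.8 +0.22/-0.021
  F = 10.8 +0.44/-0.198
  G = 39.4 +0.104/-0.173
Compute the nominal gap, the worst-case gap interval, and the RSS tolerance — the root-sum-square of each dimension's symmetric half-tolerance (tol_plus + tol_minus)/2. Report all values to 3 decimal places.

nominal=-18.590 wc=[-20.441,-16.874] rss=0.742

Stack each dimension's contribution:
  +A: nom +17.390 → Σnom=17.390; wc +0.292/-0.292 → slack +0.292/-0.292; half-tol=0.292, Σhalf²=0.085264
  +B: nom +20.700 → Σnom=38.090; wc +0.120/-0.120 → slack +0.412/-0.412; half-tol=0.120, Σhalf²=0.099664
  -C: nom -10.280 → Σnom=27.810; wc +0.372/-0.414 → slack +0.784/-0.826; half-tol=0.393, Σhalf²=0.254113
  -D: nom -8.000 → Σnom=19.810; wc +0.341/-0.460 → slack +1.125/-1.286; half-tol=0.401, Σhalf²=0.414513
  +E: nom +11.800 → Σnom=31.610; wc +0.220/-0.021 → slack +1.345/-1.307; half-tol=0.120, Σhalf²=0.429034
  -F: nom -10.800 → Σnom=20.810; wc +0.198/-0.440 → slack +1.543/-1.747; half-tol=0.319, Σhalf²=0.530795
  -G: nom -39.400 → Σnom=-18.590; wc +0.173/-0.104 → slack +1.716/-1.851; half-tol=0.138, Σhalf²=0.549977
Nominal = -18.590. Worst-case = [-18.590 - 1.851, -18.590 + 1.716] = [-20.441, -16.874]. RSS = √0.549977 = 0.742.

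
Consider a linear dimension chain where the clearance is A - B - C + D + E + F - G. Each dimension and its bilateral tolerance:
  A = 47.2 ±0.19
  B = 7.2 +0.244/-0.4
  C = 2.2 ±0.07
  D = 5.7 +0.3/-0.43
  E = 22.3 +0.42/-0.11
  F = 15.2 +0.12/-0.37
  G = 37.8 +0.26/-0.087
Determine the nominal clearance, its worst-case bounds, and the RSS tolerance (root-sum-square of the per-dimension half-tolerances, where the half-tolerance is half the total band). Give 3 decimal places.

Stack each dimension's contribution:
  +A: nom +47.200 → Σnom=47.200; wc +0.190/-0.190 → slack +0.190/-0.190; half-tol=0.190, Σhalf²=0.036100
  -B: nom -7.200 → Σnom=40.000; wc +0.400/-0.244 → slack +0.590/-0.434; half-tol=0.322, Σhalf²=0.139784
  -C: nom -2.200 → Σnom=37.800; wc +0.070/-0.070 → slack +0.660/-0.504; half-tol=0.070, Σhalf²=0.144684
  +D: nom +5.700 → Σnom=43.500; wc +0.300/-0.430 → slack +0.960/-0.934; half-tol=0.365, Σhalf²=0.277909
  +E: nom +22.300 → Σnom=65.800; wc +0.420/-0.110 → slack +1.380/-1.044; half-tol=0.265, Σhalf²=0.348134
  +F: nom +15.200 → Σnom=81.000; wc +0.120/-0.370 → slack +1.500/-1.414; half-tol=0.245, Σhalf²=0.408159
  -G: nom -37.800 → Σnom=43.200; wc +0.087/-0.260 → slack +1.587/-1.674; half-tol=0.173, Σhalf²=0.438261
Nominal = 43.200. Worst-case = [43.200 - 1.674, 43.200 + 1.587] = [41.526, 44.787]. RSS = √0.438261 = 0.662.

nominal=43.200 wc=[41.526,44.787] rss=0.662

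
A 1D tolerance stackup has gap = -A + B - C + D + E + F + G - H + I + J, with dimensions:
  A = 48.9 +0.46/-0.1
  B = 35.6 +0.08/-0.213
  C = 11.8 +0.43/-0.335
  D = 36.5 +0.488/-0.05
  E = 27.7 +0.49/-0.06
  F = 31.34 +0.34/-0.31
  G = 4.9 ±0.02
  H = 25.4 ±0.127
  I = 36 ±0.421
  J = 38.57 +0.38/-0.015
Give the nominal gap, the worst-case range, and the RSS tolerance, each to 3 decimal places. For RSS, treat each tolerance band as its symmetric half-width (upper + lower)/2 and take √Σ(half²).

nominal=124.510 wc=[122.404,127.291] rss=0.856

Stack each dimension's contribution:
  -A: nom -48.900 → Σnom=-48.900; wc +0.100/-0.460 → slack +0.100/-0.460; half-tol=0.280, Σhalf²=0.078400
  +B: nom +35.600 → Σnom=-13.300; wc +0.080/-0.213 → slack +0.180/-0.673; half-tol=0.146, Σhalf²=0.099862
  -C: nom -11.800 → Σnom=-25.100; wc +0.335/-0.430 → slack +0.515/-1.103; half-tol=0.383, Σhalf²=0.246169
  +D: nom +36.500 → Σnom=11.400; wc +0.488/-0.050 → slack +1.003/-1.153; half-tol=0.269, Σhalf²=0.318530
  +E: nom +27.700 → Σnom=39.100; wc +0.490/-0.060 → slack +1.493/-1.213; half-tol=0.275, Σhalf²=0.394155
  +F: nom +31.340 → Σnom=70.440; wc +0.340/-0.310 → slack +1.833/-1.523; half-tol=0.325, Σhalf²=0.499780
  +G: nom +4.900 → Σnom=75.340; wc +0.020/-0.020 → slack +1.853/-1.543; half-tol=0.020, Σhalf²=0.500179
  -H: nom -25.400 → Σnom=49.940; wc +0.127/-0.127 → slack +1.980/-1.670; half-tol=0.127, Σhalf²=0.516308
  +I: nom +36.000 → Σnom=85.940; wc +0.421/-0.421 → slack +2.401/-2.091; half-tol=0.421, Σhalf²=0.693549
  +J: nom +38.570 → Σnom=124.510; wc +0.380/-0.015 → slack +2.781/-2.106; half-tol=0.198, Σhalf²=0.732556
Nominal = 124.510. Worst-case = [124.510 - 2.106, 124.510 + 2.781] = [122.404, 127.291]. RSS = √0.732556 = 0.856.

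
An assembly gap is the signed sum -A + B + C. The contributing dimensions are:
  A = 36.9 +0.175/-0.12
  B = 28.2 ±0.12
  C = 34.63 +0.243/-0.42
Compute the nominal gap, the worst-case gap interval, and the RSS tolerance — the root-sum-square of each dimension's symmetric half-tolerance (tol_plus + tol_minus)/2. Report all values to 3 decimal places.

Stack each dimension's contribution:
  -A: nom -36.900 → Σnom=-36.900; wc +0.120/-0.175 → slack +0.120/-0.175; half-tol=0.147, Σhalf²=0.021756
  +B: nom +28.200 → Σnom=-8.700; wc +0.120/-0.120 → slack +0.240/-0.295; half-tol=0.120, Σhalf²=0.036156
  +C: nom +34.630 → Σnom=25.930; wc +0.243/-0.420 → slack +0.483/-0.715; half-tol=0.332, Σhalf²=0.146049
Nominal = 25.930. Worst-case = [25.930 - 0.715, 25.930 + 0.483] = [25.215, 26.413]. RSS = √0.146049 = 0.382.

nominal=25.930 wc=[25.215,26.413] rss=0.382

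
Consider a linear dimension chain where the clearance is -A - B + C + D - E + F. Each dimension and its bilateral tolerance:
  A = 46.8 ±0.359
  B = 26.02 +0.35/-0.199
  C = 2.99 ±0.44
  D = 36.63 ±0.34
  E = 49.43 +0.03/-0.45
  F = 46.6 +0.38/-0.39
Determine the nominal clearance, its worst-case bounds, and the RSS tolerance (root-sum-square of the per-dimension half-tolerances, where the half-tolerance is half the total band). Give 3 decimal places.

nominal=-36.030 wc=[-37.939,-33.862] rss=0.848

Stack each dimension's contribution:
  -A: nom -46.800 → Σnom=-46.800; wc +0.359/-0.359 → slack +0.359/-0.359; half-tol=0.359, Σhalf²=0.128881
  -B: nom -26.020 → Σnom=-72.820; wc +0.199/-0.350 → slack +0.558/-0.709; half-tol=0.274, Σhalf²=0.204231
  +C: nom +2.990 → Σnom=-69.830; wc +0.440/-0.440 → slack +0.998/-1.149; half-tol=0.440, Σhalf²=0.397831
  +D: nom +36.630 → Σnom=-33.200; wc +0.340/-0.340 → slack +1.338/-1.489; half-tol=0.340, Σhalf²=0.513431
  -E: nom -49.430 → Σnom=-82.630; wc +0.450/-0.030 → slack +1.788/-1.519; half-tol=0.240, Σhalf²=0.571031
  +F: nom +46.600 → Σnom=-36.030; wc +0.380/-0.390 → slack +2.168/-1.909; half-tol=0.385, Σhalf²=0.719256
Nominal = -36.030. Worst-case = [-36.030 - 1.909, -36.030 + 2.168] = [-37.939, -33.862]. RSS = √0.719256 = 0.848.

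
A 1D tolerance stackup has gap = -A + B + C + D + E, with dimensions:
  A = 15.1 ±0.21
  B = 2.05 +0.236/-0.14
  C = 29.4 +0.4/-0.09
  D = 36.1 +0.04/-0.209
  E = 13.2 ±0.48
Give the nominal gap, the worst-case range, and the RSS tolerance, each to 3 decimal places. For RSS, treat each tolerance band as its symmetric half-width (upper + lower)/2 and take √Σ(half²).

Stack each dimension's contribution:
  -A: nom -15.100 → Σnom=-15.100; wc +0.210/-0.210 → slack +0.210/-0.210; half-tol=0.210, Σhalf²=0.044100
  +B: nom +2.050 → Σnom=-13.050; wc +0.236/-0.140 → slack +0.446/-0.350; half-tol=0.188, Σhalf²=0.079444
  +C: nom +29.400 → Σnom=16.350; wc +0.400/-0.090 → slack +0.846/-0.440; half-tol=0.245, Σhalf²=0.139469
  +D: nom +36.100 → Σnom=52.450; wc +0.040/-0.209 → slack +0.886/-0.649; half-tol=0.124, Σhalf²=0.154969
  +E: nom +13.200 → Σnom=65.650; wc +0.480/-0.480 → slack +1.366/-1.129; half-tol=0.480, Σhalf²=0.385369
Nominal = 65.650. Worst-case = [65.650 - 1.129, 65.650 + 1.366] = [64.521, 67.016]. RSS = √0.385369 = 0.621.

nominal=65.650 wc=[64.521,67.016] rss=0.621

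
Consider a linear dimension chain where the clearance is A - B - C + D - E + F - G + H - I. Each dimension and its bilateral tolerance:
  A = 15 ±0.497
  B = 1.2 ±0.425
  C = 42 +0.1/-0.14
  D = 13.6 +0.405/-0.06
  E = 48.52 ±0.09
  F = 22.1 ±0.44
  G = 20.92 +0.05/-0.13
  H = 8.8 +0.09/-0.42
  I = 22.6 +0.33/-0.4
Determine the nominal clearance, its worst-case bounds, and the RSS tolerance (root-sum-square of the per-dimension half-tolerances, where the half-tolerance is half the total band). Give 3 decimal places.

Stack each dimension's contribution:
  +A: nom +15.000 → Σnom=15.000; wc +0.497/-0.497 → slack +0.497/-0.497; half-tol=0.497, Σhalf²=0.247009
  -B: nom -1.200 → Σnom=13.800; wc +0.425/-0.425 → slack +0.922/-0.922; half-tol=0.425, Σhalf²=0.427634
  -C: nom -42.000 → Σnom=-28.200; wc +0.140/-0.100 → slack +1.062/-1.022; half-tol=0.120, Σhalf²=0.442034
  +D: nom +13.600 → Σnom=-14.600; wc +0.405/-0.060 → slack +1.467/-1.082; half-tol=0.233, Σhalf²=0.496090
  -E: nom -48.520 → Σnom=-63.120; wc +0.090/-0.090 → slack +1.557/-1.172; half-tol=0.090, Σhalf²=0.504190
  +F: nom +22.100 → Σnom=-41.020; wc +0.440/-0.440 → slack +1.997/-1.612; half-tol=0.440, Σhalf²=0.697790
  -G: nom -20.920 → Σnom=-61.940; wc +0.130/-0.050 → slack +2.127/-1.662; half-tol=0.090, Σhalf²=0.705890
  +H: nom +8.800 → Σnom=-53.140; wc +0.090/-0.420 → slack +2.217/-2.082; half-tol=0.255, Σhalf²=0.770915
  -I: nom -22.600 → Σnom=-75.740; wc +0.400/-0.330 → slack +2.617/-2.412; half-tol=0.365, Σhalf²=0.904140
Nominal = -75.740. Worst-case = [-75.740 - 2.412, -75.740 + 2.617] = [-78.152, -73.123]. RSS = √0.904140 = 0.951.

nominal=-75.740 wc=[-78.152,-73.123] rss=0.951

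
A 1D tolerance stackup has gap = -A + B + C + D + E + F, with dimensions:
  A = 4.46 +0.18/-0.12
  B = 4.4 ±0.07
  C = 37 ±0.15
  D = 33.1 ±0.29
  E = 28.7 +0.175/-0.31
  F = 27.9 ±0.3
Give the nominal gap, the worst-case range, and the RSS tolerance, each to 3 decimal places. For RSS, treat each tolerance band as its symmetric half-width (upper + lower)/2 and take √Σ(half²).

Stack each dimension's contribution:
  -A: nom -4.460 → Σnom=-4.460; wc +0.120/-0.180 → slack +0.120/-0.180; half-tol=0.150, Σhalf²=0.022500
  +B: nom +4.400 → Σnom=-0.060; wc +0.070/-0.070 → slack +0.190/-0.250; half-tol=0.070, Σhalf²=0.027400
  +C: nom +37.000 → Σnom=36.940; wc +0.150/-0.150 → slack +0.340/-0.400; half-tol=0.150, Σhalf²=0.049900
  +D: nom +33.100 → Σnom=70.040; wc +0.290/-0.290 → slack +0.630/-0.690; half-tol=0.290, Σhalf²=0.134000
  +E: nom +28.700 → Σnom=98.740; wc +0.175/-0.310 → slack +0.805/-1.000; half-tol=0.242, Σhalf²=0.192806
  +F: nom +27.900 → Σnom=126.640; wc +0.300/-0.300 → slack +1.105/-1.300; half-tol=0.300, Σhalf²=0.282806
Nominal = 126.640. Worst-case = [126.640 - 1.300, 126.640 + 1.105] = [125.340, 127.745]. RSS = √0.282806 = 0.532.

nominal=126.640 wc=[125.340,127.745] rss=0.532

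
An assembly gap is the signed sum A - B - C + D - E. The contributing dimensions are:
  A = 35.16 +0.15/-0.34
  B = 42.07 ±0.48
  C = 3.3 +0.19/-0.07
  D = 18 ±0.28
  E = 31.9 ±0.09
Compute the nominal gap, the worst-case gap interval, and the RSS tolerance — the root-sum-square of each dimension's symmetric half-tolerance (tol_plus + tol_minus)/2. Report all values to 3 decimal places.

nominal=-24.110 wc=[-25.490,-23.040] rss=0.628

Stack each dimension's contribution:
  +A: nom +35.160 → Σnom=35.160; wc +0.150/-0.340 → slack +0.150/-0.340; half-tol=0.245, Σhalf²=0.060025
  -B: nom -42.070 → Σnom=-6.910; wc +0.480/-0.480 → slack +0.630/-0.820; half-tol=0.480, Σhalf²=0.290425
  -C: nom -3.300 → Σnom=-10.210; wc +0.070/-0.190 → slack +0.700/-1.010; half-tol=0.130, Σhalf²=0.307325
  +D: nom +18.000 → Σnom=7.790; wc +0.280/-0.280 → slack +0.980/-1.290; half-tol=0.280, Σhalf²=0.385725
  -E: nom -31.900 → Σnom=-24.110; wc +0.090/-0.090 → slack +1.070/-1.380; half-tol=0.090, Σhalf²=0.393825
Nominal = -24.110. Worst-case = [-24.110 - 1.380, -24.110 + 1.070] = [-25.490, -23.040]. RSS = √0.393825 = 0.628.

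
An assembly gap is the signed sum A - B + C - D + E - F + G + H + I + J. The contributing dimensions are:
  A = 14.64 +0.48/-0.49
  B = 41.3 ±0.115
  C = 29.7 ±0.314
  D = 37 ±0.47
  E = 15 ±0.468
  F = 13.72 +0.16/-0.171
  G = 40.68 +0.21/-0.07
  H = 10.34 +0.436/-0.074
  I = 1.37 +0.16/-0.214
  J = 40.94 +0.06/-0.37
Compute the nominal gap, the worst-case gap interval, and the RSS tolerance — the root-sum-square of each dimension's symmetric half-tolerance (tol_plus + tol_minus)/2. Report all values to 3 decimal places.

nominal=60.650 wc=[57.905,63.534] rss=0.990

Stack each dimension's contribution:
  +A: nom +14.640 → Σnom=14.640; wc +0.480/-0.490 → slack +0.480/-0.490; half-tol=0.485, Σhalf²=0.235225
  -B: nom -41.300 → Σnom=-26.660; wc +0.115/-0.115 → slack +0.595/-0.605; half-tol=0.115, Σhalf²=0.248450
  +C: nom +29.700 → Σnom=3.040; wc +0.314/-0.314 → slack +0.909/-0.919; half-tol=0.314, Σhalf²=0.347046
  -D: nom -37.000 → Σnom=-33.960; wc +0.470/-0.470 → slack +1.379/-1.389; half-tol=0.470, Σhalf²=0.567946
  +E: nom +15.000 → Σnom=-18.960; wc +0.468/-0.468 → slack +1.847/-1.857; half-tol=0.468, Σhalf²=0.786970
  -F: nom -13.720 → Σnom=-32.680; wc +0.171/-0.160 → slack +2.018/-2.017; half-tol=0.166, Σhalf²=0.814360
  +G: nom +40.680 → Σnom=8.000; wc +0.210/-0.070 → slack +2.228/-2.087; half-tol=0.140, Σhalf²=0.833960
  +H: nom +10.340 → Σnom=18.340; wc +0.436/-0.074 → slack +2.664/-2.161; half-tol=0.255, Σhalf²=0.898985
  +I: nom +1.370 → Σnom=19.710; wc +0.160/-0.214 → slack +2.824/-2.375; half-tol=0.187, Σhalf²=0.933954
  +J: nom +40.940 → Σnom=60.650; wc +0.060/-0.370 → slack +2.884/-2.745; half-tol=0.215, Σhalf²=0.980179
Nominal = 60.650. Worst-case = [60.650 - 2.745, 60.650 + 2.884] = [57.905, 63.534]. RSS = √0.980179 = 0.990.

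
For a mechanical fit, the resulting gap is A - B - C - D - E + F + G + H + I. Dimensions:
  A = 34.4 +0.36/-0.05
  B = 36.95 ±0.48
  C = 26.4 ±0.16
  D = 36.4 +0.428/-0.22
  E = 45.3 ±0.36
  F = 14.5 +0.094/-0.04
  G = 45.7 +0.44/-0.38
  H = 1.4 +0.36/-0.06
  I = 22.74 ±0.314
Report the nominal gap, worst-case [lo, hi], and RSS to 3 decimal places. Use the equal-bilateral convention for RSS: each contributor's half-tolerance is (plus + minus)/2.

Stack each dimension's contribution:
  +A: nom +34.400 → Σnom=34.400; wc +0.360/-0.050 → slack +0.360/-0.050; half-tol=0.205, Σhalf²=0.042025
  -B: nom -36.950 → Σnom=-2.550; wc +0.480/-0.480 → slack +0.840/-0.530; half-tol=0.480, Σhalf²=0.272425
  -C: nom -26.400 → Σnom=-28.950; wc +0.160/-0.160 → slack +1.000/-0.690; half-tol=0.160, Σhalf²=0.298025
  -D: nom -36.400 → Σnom=-65.350; wc +0.220/-0.428 → slack +1.220/-1.118; half-tol=0.324, Σhalf²=0.403001
  -E: nom -45.300 → Σnom=-110.650; wc +0.360/-0.360 → slack +1.580/-1.478; half-tol=0.360, Σhalf²=0.532601
  +F: nom +14.500 → Σnom=-96.150; wc +0.094/-0.040 → slack +1.674/-1.518; half-tol=0.067, Σhalf²=0.537090
  +G: nom +45.700 → Σnom=-50.450; wc +0.440/-0.380 → slack +2.114/-1.898; half-tol=0.410, Σhalf²=0.705190
  +H: nom +1.400 → Σnom=-49.050; wc +0.360/-0.060 → slack +2.474/-1.958; half-tol=0.210, Σhalf²=0.749290
  +I: nom +22.740 → Σnom=-26.310; wc +0.314/-0.314 → slack +2.788/-2.272; half-tol=0.314, Σhalf²=0.847886
Nominal = -26.310. Worst-case = [-26.310 - 2.272, -26.310 + 2.788] = [-28.582, -23.522]. RSS = √0.847886 = 0.921.

nominal=-26.310 wc=[-28.582,-23.522] rss=0.921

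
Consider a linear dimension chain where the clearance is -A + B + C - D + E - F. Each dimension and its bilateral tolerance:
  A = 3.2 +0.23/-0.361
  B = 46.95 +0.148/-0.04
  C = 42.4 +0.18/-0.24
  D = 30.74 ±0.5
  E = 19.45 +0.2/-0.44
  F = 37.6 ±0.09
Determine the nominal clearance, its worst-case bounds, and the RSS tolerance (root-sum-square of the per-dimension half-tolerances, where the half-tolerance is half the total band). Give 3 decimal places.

nominal=37.260 wc=[35.720,38.739] rss=0.708

Stack each dimension's contribution:
  -A: nom -3.200 → Σnom=-3.200; wc +0.361/-0.230 → slack +0.361/-0.230; half-tol=0.295, Σhalf²=0.087320
  +B: nom +46.950 → Σnom=43.750; wc +0.148/-0.040 → slack +0.509/-0.270; half-tol=0.094, Σhalf²=0.096156
  +C: nom +42.400 → Σnom=86.150; wc +0.180/-0.240 → slack +0.689/-0.510; half-tol=0.210, Σhalf²=0.140256
  -D: nom -30.740 → Σnom=55.410; wc +0.500/-0.500 → slack +1.189/-1.010; half-tol=0.500, Σhalf²=0.390256
  +E: nom +19.450 → Σnom=74.860; wc +0.200/-0.440 → slack +1.389/-1.450; half-tol=0.320, Σhalf²=0.492656
  -F: nom -37.600 → Σnom=37.260; wc +0.090/-0.090 → slack +1.479/-1.540; half-tol=0.090, Σhalf²=0.500756
Nominal = 37.260. Worst-case = [37.260 - 1.540, 37.260 + 1.479] = [35.720, 38.739]. RSS = √0.500756 = 0.708.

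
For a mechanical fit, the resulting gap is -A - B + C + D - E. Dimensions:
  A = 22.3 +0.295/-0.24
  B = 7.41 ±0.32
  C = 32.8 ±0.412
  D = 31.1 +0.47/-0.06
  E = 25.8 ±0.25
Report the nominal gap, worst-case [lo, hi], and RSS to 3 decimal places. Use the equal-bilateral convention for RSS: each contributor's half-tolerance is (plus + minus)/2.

nominal=8.390 wc=[7.053,10.082] rss=0.690

Stack each dimension's contribution:
  -A: nom -22.300 → Σnom=-22.300; wc +0.240/-0.295 → slack +0.240/-0.295; half-tol=0.267, Σhalf²=0.071556
  -B: nom -7.410 → Σnom=-29.710; wc +0.320/-0.320 → slack +0.560/-0.615; half-tol=0.320, Σhalf²=0.173956
  +C: nom +32.800 → Σnom=3.090; wc +0.412/-0.412 → slack +0.972/-1.027; half-tol=0.412, Σhalf²=0.343700
  +D: nom +31.100 → Σnom=34.190; wc +0.470/-0.060 → slack +1.442/-1.087; half-tol=0.265, Σhalf²=0.413925
  -E: nom -25.800 → Σnom=8.390; wc +0.250/-0.250 → slack +1.692/-1.337; half-tol=0.250, Σhalf²=0.476425
Nominal = 8.390. Worst-case = [8.390 - 1.337, 8.390 + 1.692] = [7.053, 10.082]. RSS = √0.476425 = 0.690.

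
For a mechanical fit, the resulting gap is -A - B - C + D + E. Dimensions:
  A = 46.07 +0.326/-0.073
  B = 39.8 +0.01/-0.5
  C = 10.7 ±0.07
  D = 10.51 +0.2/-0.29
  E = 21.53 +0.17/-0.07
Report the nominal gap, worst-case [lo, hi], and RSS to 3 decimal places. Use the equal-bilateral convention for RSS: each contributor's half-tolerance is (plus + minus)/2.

nominal=-64.530 wc=[-65.296,-63.517] rss=0.429

Stack each dimension's contribution:
  -A: nom -46.070 → Σnom=-46.070; wc +0.073/-0.326 → slack +0.073/-0.326; half-tol=0.200, Σhalf²=0.039800
  -B: nom -39.800 → Σnom=-85.870; wc +0.500/-0.010 → slack +0.573/-0.336; half-tol=0.255, Σhalf²=0.104825
  -C: nom -10.700 → Σnom=-96.570; wc +0.070/-0.070 → slack +0.643/-0.406; half-tol=0.070, Σhalf²=0.109725
  +D: nom +10.510 → Σnom=-86.060; wc +0.200/-0.290 → slack +0.843/-0.696; half-tol=0.245, Σhalf²=0.169750
  +E: nom +21.530 → Σnom=-64.530; wc +0.170/-0.070 → slack +1.013/-0.766; half-tol=0.120, Σhalf²=0.184150
Nominal = -64.530. Worst-case = [-64.530 - 0.766, -64.530 + 1.013] = [-65.296, -63.517]. RSS = √0.184150 = 0.429.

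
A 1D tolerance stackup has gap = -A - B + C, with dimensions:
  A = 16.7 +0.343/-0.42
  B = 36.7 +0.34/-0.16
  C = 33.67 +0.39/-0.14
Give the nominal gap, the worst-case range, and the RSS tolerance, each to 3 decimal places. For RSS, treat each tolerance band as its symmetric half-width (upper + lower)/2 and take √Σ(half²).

Stack each dimension's contribution:
  -A: nom -16.700 → Σnom=-16.700; wc +0.420/-0.343 → slack +0.420/-0.343; half-tol=0.382, Σhalf²=0.145542
  -B: nom -36.700 → Σnom=-53.400; wc +0.160/-0.340 → slack +0.580/-0.683; half-tol=0.250, Σhalf²=0.208042
  +C: nom +33.670 → Σnom=-19.730; wc +0.390/-0.140 → slack +0.970/-0.823; half-tol=0.265, Σhalf²=0.278267
Nominal = -19.730. Worst-case = [-19.730 - 0.823, -19.730 + 0.970] = [-20.553, -18.760]. RSS = √0.278267 = 0.528.

nominal=-19.730 wc=[-20.553,-18.760] rss=0.528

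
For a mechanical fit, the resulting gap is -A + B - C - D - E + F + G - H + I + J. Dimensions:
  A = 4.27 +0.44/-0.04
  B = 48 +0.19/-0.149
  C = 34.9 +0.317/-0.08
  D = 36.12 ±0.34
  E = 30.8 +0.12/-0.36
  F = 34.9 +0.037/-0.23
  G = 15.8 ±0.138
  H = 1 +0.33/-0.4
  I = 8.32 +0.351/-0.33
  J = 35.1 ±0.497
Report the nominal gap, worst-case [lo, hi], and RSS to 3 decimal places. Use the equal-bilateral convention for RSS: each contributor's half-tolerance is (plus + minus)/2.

nominal=35.030 wc=[32.139,37.463] rss=0.912

Stack each dimension's contribution:
  -A: nom -4.270 → Σnom=-4.270; wc +0.040/-0.440 → slack +0.040/-0.440; half-tol=0.240, Σhalf²=0.057600
  +B: nom +48.000 → Σnom=43.730; wc +0.190/-0.149 → slack +0.230/-0.589; half-tol=0.169, Σhalf²=0.086330
  -C: nom -34.900 → Σnom=8.830; wc +0.080/-0.317 → slack +0.310/-0.906; half-tol=0.199, Σhalf²=0.125732
  -D: nom -36.120 → Σnom=-27.290; wc +0.340/-0.340 → slack +0.650/-1.246; half-tol=0.340, Σhalf²=0.241333
  -E: nom -30.800 → Σnom=-58.090; wc +0.360/-0.120 → slack +1.010/-1.366; half-tol=0.240, Σhalf²=0.298932
  +F: nom +34.900 → Σnom=-23.190; wc +0.037/-0.230 → slack +1.047/-1.596; half-tol=0.134, Σhalf²=0.316755
  +G: nom +15.800 → Σnom=-7.390; wc +0.138/-0.138 → slack +1.185/-1.734; half-tol=0.138, Σhalf²=0.335799
  -H: nom -1.000 → Σnom=-8.390; wc +0.400/-0.330 → slack +1.585/-2.064; half-tol=0.365, Σhalf²=0.469024
  +I: nom +8.320 → Σnom=-0.070; wc +0.351/-0.330 → slack +1.936/-2.394; half-tol=0.341, Σhalf²=0.584964
  +J: nom +35.100 → Σnom=35.030; wc +0.497/-0.497 → slack +2.433/-2.891; half-tol=0.497, Σhalf²=0.831973
Nominal = 35.030. Worst-case = [35.030 - 2.891, 35.030 + 2.433] = [32.139, 37.463]. RSS = √0.831973 = 0.912.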